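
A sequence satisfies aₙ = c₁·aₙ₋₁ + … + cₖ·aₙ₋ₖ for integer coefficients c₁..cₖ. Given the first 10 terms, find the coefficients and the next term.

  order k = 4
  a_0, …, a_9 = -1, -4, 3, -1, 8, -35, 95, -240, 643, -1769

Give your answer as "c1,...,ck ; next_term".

  a_4 = -3·-1 + -2·3 + -3·-4 + 1·-1 = 8
  a_5 = -3·8 + -2·-1 + -3·3 + 1·-4 = -35
  a_6 = -3·-35 + -2·8 + -3·-1 + 1·3 = 95
  a_7 = -3·95 + -2·-35 + -3·8 + 1·-1 = -240
  a_8 = -3·-240 + -2·95 + -3·-35 + 1·8 = 643
  a_9 = -3·643 + -2·-240 + -3·95 + 1·-35 = -1769
  a_10 = -3·-1769 + -2·643 + -3·-240 + 1·95 = 4836

-3,-2,-3,1 ; 4836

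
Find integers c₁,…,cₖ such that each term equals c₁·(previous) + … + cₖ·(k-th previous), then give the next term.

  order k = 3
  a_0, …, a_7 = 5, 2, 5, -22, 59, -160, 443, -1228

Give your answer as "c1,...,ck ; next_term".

  a_3 = -3·5 + -1·2 + -1·5 = -22
  a_4 = -3·-22 + -1·5 + -1·2 = 59
  a_5 = -3·59 + -1·-22 + -1·5 = -160
  a_6 = -3·-160 + -1·59 + -1·-22 = 443
  a_7 = -3·443 + -1·-160 + -1·59 = -1228
  a_8 = -3·-1228 + -1·443 + -1·-160 = 3401

-3,-1,-1 ; 3401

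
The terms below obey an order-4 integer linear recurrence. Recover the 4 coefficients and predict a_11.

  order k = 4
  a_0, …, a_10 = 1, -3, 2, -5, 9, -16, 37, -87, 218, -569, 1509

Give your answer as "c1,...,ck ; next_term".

  a_4 = -3·-5 + 0·2 + 1·-3 + -3·1 = 9
  a_5 = -3·9 + 0·-5 + 1·2 + -3·-3 = -16
  a_6 = -3·-16 + 0·9 + 1·-5 + -3·2 = 37
  a_7 = -3·37 + 0·-16 + 1·9 + -3·-5 = -87
  a_8 = -3·-87 + 0·37 + 1·-16 + -3·9 = 218
  a_9 = -3·218 + 0·-87 + 1·37 + -3·-16 = -569
  a_10 = -3·-569 + 0·218 + 1·-87 + -3·37 = 1509
  a_11 = -3·1509 + 0·-569 + 1·218 + -3·-87 = -4048

-3,0,1,-3 ; -4048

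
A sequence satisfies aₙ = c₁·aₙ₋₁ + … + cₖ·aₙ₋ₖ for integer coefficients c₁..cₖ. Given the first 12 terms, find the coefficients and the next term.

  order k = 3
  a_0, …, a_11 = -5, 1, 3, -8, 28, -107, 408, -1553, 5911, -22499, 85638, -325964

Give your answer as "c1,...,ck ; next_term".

-4,-1,-1 ; 1240717

  a_3 = -4·3 + -1·1 + -1·-5 = -8
  a_4 = -4·-8 + -1·3 + -1·1 = 28
  a_5 = -4·28 + -1·-8 + -1·3 = -107
  a_6 = -4·-107 + -1·28 + -1·-8 = 408
  a_7 = -4·408 + -1·-107 + -1·28 = -1553
  a_8 = -4·-1553 + -1·408 + -1·-107 = 5911
  a_9 = -4·5911 + -1·-1553 + -1·408 = -22499
  a_10 = -4·-22499 + -1·5911 + -1·-1553 = 85638
  a_11 = -4·85638 + -1·-22499 + -1·5911 = -325964
  a_12 = -4·-325964 + -1·85638 + -1·-22499 = 1240717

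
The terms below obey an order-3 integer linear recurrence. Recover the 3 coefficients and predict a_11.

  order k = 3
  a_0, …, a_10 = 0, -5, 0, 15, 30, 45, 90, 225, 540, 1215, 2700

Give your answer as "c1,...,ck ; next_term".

  a_3 = 3·0 + -3·-5 + 3·0 = 15
  a_4 = 3·15 + -3·0 + 3·-5 = 30
  a_5 = 3·30 + -3·15 + 3·0 = 45
  a_6 = 3·45 + -3·30 + 3·15 = 90
  a_7 = 3·90 + -3·45 + 3·30 = 225
  a_8 = 3·225 + -3·90 + 3·45 = 540
  a_9 = 3·540 + -3·225 + 3·90 = 1215
  a_10 = 3·1215 + -3·540 + 3·225 = 2700
  a_11 = 3·2700 + -3·1215 + 3·540 = 6075

3,-3,3 ; 6075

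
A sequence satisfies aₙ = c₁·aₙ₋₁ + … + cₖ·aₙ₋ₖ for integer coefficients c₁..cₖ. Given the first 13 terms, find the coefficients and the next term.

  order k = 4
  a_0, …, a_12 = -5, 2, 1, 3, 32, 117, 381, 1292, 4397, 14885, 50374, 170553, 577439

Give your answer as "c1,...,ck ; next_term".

4,-3,4,-3 ; 1954938

  a_4 = 4·3 + -3·1 + 4·2 + -3·-5 = 32
  a_5 = 4·32 + -3·3 + 4·1 + -3·2 = 117
  a_6 = 4·117 + -3·32 + 4·3 + -3·1 = 381
  a_7 = 4·381 + -3·117 + 4·32 + -3·3 = 1292
  a_8 = 4·1292 + -3·381 + 4·117 + -3·32 = 4397
  a_9 = 4·4397 + -3·1292 + 4·381 + -3·117 = 14885
  a_10 = 4·14885 + -3·4397 + 4·1292 + -3·381 = 50374
  a_11 = 4·50374 + -3·14885 + 4·4397 + -3·1292 = 170553
  a_12 = 4·170553 + -3·50374 + 4·14885 + -3·4397 = 577439
  a_13 = 4·577439 + -3·170553 + 4·50374 + -3·14885 = 1954938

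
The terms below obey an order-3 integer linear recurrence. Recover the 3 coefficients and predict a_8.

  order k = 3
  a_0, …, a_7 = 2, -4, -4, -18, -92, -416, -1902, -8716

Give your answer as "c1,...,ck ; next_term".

  a_3 = 4·-4 + 2·-4 + 3·2 = -18
  a_4 = 4·-18 + 2·-4 + 3·-4 = -92
  a_5 = 4·-92 + 2·-18 + 3·-4 = -416
  a_6 = 4·-416 + 2·-92 + 3·-18 = -1902
  a_7 = 4·-1902 + 2·-416 + 3·-92 = -8716
  a_8 = 4·-8716 + 2·-1902 + 3·-416 = -39916

4,2,3 ; -39916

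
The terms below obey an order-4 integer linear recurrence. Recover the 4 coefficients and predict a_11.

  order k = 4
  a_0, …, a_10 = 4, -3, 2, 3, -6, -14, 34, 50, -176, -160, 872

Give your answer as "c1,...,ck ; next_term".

  a_4 = 0·3 + -4·2 + 2·-3 + 2·4 = -6
  a_5 = 0·-6 + -4·3 + 2·2 + 2·-3 = -14
  a_6 = 0·-14 + -4·-6 + 2·3 + 2·2 = 34
  a_7 = 0·34 + -4·-14 + 2·-6 + 2·3 = 50
  a_8 = 0·50 + -4·34 + 2·-14 + 2·-6 = -176
  a_9 = 0·-176 + -4·50 + 2·34 + 2·-14 = -160
  a_10 = 0·-160 + -4·-176 + 2·50 + 2·34 = 872
  a_11 = 0·872 + -4·-160 + 2·-176 + 2·50 = 388

0,-4,2,2 ; 388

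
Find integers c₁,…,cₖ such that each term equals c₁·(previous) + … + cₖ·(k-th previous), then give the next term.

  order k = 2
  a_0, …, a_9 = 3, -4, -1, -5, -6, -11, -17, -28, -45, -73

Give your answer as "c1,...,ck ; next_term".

1,1 ; -118

  a_2 = 1·-4 + 1·3 = -1
  a_3 = 1·-1 + 1·-4 = -5
  a_4 = 1·-5 + 1·-1 = -6
  a_5 = 1·-6 + 1·-5 = -11
  a_6 = 1·-11 + 1·-6 = -17
  a_7 = 1·-17 + 1·-11 = -28
  a_8 = 1·-28 + 1·-17 = -45
  a_9 = 1·-45 + 1·-28 = -73
  a_10 = 1·-73 + 1·-45 = -118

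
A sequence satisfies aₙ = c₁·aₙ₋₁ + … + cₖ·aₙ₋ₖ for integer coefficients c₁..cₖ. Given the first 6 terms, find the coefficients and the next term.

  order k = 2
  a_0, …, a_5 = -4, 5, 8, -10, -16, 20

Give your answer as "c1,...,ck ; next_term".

  a_2 = 0·5 + -2·-4 = 8
  a_3 = 0·8 + -2·5 = -10
  a_4 = 0·-10 + -2·8 = -16
  a_5 = 0·-16 + -2·-10 = 20
  a_6 = 0·20 + -2·-16 = 32

0,-2 ; 32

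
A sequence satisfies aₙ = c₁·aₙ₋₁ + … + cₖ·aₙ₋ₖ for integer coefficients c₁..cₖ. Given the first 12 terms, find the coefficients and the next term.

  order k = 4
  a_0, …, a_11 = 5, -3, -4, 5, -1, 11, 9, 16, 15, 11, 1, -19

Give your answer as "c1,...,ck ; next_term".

1,1,-1,-1 ; -44

  a_4 = 1·5 + 1·-4 + -1·-3 + -1·5 = -1
  a_5 = 1·-1 + 1·5 + -1·-4 + -1·-3 = 11
  a_6 = 1·11 + 1·-1 + -1·5 + -1·-4 = 9
  a_7 = 1·9 + 1·11 + -1·-1 + -1·5 = 16
  a_8 = 1·16 + 1·9 + -1·11 + -1·-1 = 15
  a_9 = 1·15 + 1·16 + -1·9 + -1·11 = 11
  a_10 = 1·11 + 1·15 + -1·16 + -1·9 = 1
  a_11 = 1·1 + 1·11 + -1·15 + -1·16 = -19
  a_12 = 1·-19 + 1·1 + -1·11 + -1·15 = -44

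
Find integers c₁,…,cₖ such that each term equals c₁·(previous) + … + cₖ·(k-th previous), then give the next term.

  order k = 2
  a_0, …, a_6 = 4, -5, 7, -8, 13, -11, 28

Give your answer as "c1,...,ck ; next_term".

  a_2 = 1·-5 + 3·4 = 7
  a_3 = 1·7 + 3·-5 = -8
  a_4 = 1·-8 + 3·7 = 13
  a_5 = 1·13 + 3·-8 = -11
  a_6 = 1·-11 + 3·13 = 28
  a_7 = 1·28 + 3·-11 = -5

1,3 ; -5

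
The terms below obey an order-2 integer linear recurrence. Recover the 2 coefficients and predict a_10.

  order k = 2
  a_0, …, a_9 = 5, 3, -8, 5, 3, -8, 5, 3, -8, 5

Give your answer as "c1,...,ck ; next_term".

-1,-1 ; 3

  a_2 = -1·3 + -1·5 = -8
  a_3 = -1·-8 + -1·3 = 5
  a_4 = -1·5 + -1·-8 = 3
  a_5 = -1·3 + -1·5 = -8
  a_6 = -1·-8 + -1·3 = 5
  a_7 = -1·5 + -1·-8 = 3
  a_8 = -1·3 + -1·5 = -8
  a_9 = -1·-8 + -1·3 = 5
  a_10 = -1·5 + -1·-8 = 3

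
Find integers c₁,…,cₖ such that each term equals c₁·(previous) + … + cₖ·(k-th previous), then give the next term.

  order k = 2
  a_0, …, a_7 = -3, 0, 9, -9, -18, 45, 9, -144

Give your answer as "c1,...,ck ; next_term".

  a_2 = -1·0 + -3·-3 = 9
  a_3 = -1·9 + -3·0 = -9
  a_4 = -1·-9 + -3·9 = -18
  a_5 = -1·-18 + -3·-9 = 45
  a_6 = -1·45 + -3·-18 = 9
  a_7 = -1·9 + -3·45 = -144
  a_8 = -1·-144 + -3·9 = 117

-1,-3 ; 117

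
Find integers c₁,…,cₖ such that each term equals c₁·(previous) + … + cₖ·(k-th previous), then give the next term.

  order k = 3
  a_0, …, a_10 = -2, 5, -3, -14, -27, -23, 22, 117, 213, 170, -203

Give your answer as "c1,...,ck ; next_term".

2,-2,-1 ; -959

  a_3 = 2·-3 + -2·5 + -1·-2 = -14
  a_4 = 2·-14 + -2·-3 + -1·5 = -27
  a_5 = 2·-27 + -2·-14 + -1·-3 = -23
  a_6 = 2·-23 + -2·-27 + -1·-14 = 22
  a_7 = 2·22 + -2·-23 + -1·-27 = 117
  a_8 = 2·117 + -2·22 + -1·-23 = 213
  a_9 = 2·213 + -2·117 + -1·22 = 170
  a_10 = 2·170 + -2·213 + -1·117 = -203
  a_11 = 2·-203 + -2·170 + -1·213 = -959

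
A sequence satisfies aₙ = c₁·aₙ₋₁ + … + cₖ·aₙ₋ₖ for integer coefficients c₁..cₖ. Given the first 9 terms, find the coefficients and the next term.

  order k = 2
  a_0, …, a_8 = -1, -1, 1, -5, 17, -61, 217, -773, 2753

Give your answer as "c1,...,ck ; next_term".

  a_2 = -3·-1 + 2·-1 = 1
  a_3 = -3·1 + 2·-1 = -5
  a_4 = -3·-5 + 2·1 = 17
  a_5 = -3·17 + 2·-5 = -61
  a_6 = -3·-61 + 2·17 = 217
  a_7 = -3·217 + 2·-61 = -773
  a_8 = -3·-773 + 2·217 = 2753
  a_9 = -3·2753 + 2·-773 = -9805

-3,2 ; -9805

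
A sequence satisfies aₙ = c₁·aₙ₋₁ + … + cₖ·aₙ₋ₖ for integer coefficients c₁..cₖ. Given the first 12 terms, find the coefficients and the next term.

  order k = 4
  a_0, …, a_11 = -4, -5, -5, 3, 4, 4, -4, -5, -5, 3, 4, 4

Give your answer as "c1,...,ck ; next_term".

1,0,-1,1 ; -4

  a_4 = 1·3 + 0·-5 + -1·-5 + 1·-4 = 4
  a_5 = 1·4 + 0·3 + -1·-5 + 1·-5 = 4
  a_6 = 1·4 + 0·4 + -1·3 + 1·-5 = -4
  a_7 = 1·-4 + 0·4 + -1·4 + 1·3 = -5
  a_8 = 1·-5 + 0·-4 + -1·4 + 1·4 = -5
  a_9 = 1·-5 + 0·-5 + -1·-4 + 1·4 = 3
  a_10 = 1·3 + 0·-5 + -1·-5 + 1·-4 = 4
  a_11 = 1·4 + 0·3 + -1·-5 + 1·-5 = 4
  a_12 = 1·4 + 0·4 + -1·3 + 1·-5 = -4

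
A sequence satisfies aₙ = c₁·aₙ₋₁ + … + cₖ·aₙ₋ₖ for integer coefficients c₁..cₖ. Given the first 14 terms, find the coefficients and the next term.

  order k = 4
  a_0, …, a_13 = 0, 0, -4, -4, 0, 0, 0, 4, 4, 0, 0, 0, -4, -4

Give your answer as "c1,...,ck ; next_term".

1,-1,1,-1 ; 0

  a_4 = 1·-4 + -1·-4 + 1·0 + -1·0 = 0
  a_5 = 1·0 + -1·-4 + 1·-4 + -1·0 = 0
  a_6 = 1·0 + -1·0 + 1·-4 + -1·-4 = 0
  a_7 = 1·0 + -1·0 + 1·0 + -1·-4 = 4
  a_8 = 1·4 + -1·0 + 1·0 + -1·0 = 4
  a_9 = 1·4 + -1·4 + 1·0 + -1·0 = 0
  a_10 = 1·0 + -1·4 + 1·4 + -1·0 = 0
  a_11 = 1·0 + -1·0 + 1·4 + -1·4 = 0
  a_12 = 1·0 + -1·0 + 1·0 + -1·4 = -4
  a_13 = 1·-4 + -1·0 + 1·0 + -1·0 = -4
  a_14 = 1·-4 + -1·-4 + 1·0 + -1·0 = 0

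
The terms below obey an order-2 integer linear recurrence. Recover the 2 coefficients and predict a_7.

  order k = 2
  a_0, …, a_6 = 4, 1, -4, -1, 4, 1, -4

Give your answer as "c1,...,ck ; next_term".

  a_2 = 0·1 + -1·4 = -4
  a_3 = 0·-4 + -1·1 = -1
  a_4 = 0·-1 + -1·-4 = 4
  a_5 = 0·4 + -1·-1 = 1
  a_6 = 0·1 + -1·4 = -4
  a_7 = 0·-4 + -1·1 = -1

0,-1 ; -1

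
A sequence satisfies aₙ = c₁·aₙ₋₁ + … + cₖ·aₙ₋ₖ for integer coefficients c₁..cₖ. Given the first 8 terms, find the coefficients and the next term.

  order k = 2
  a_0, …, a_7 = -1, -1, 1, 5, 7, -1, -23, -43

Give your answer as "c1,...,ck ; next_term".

2,-3 ; -17

  a_2 = 2·-1 + -3·-1 = 1
  a_3 = 2·1 + -3·-1 = 5
  a_4 = 2·5 + -3·1 = 7
  a_5 = 2·7 + -3·5 = -1
  a_6 = 2·-1 + -3·7 = -23
  a_7 = 2·-23 + -3·-1 = -43
  a_8 = 2·-43 + -3·-23 = -17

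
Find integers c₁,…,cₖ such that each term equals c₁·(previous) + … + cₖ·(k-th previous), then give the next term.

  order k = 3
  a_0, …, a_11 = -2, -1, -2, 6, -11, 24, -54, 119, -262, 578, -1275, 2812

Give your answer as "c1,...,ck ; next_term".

  a_3 = -2·-2 + 0·-1 + -1·-2 = 6
  a_4 = -2·6 + 0·-2 + -1·-1 = -11
  a_5 = -2·-11 + 0·6 + -1·-2 = 24
  a_6 = -2·24 + 0·-11 + -1·6 = -54
  a_7 = -2·-54 + 0·24 + -1·-11 = 119
  a_8 = -2·119 + 0·-54 + -1·24 = -262
  a_9 = -2·-262 + 0·119 + -1·-54 = 578
  a_10 = -2·578 + 0·-262 + -1·119 = -1275
  a_11 = -2·-1275 + 0·578 + -1·-262 = 2812
  a_12 = -2·2812 + 0·-1275 + -1·578 = -6202

-2,0,-1 ; -6202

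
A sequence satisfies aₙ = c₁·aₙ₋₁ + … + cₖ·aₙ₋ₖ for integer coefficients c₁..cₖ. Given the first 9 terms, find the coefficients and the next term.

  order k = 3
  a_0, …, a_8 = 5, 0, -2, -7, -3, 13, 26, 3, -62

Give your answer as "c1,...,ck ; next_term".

1,-2,-1 ; -94

  a_3 = 1·-2 + -2·0 + -1·5 = -7
  a_4 = 1·-7 + -2·-2 + -1·0 = -3
  a_5 = 1·-3 + -2·-7 + -1·-2 = 13
  a_6 = 1·13 + -2·-3 + -1·-7 = 26
  a_7 = 1·26 + -2·13 + -1·-3 = 3
  a_8 = 1·3 + -2·26 + -1·13 = -62
  a_9 = 1·-62 + -2·3 + -1·26 = -94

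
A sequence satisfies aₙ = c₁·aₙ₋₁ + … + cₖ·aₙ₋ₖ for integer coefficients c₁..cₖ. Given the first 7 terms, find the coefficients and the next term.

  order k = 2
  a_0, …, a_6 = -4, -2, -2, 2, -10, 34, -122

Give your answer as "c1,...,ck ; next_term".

  a_2 = -3·-2 + 2·-4 = -2
  a_3 = -3·-2 + 2·-2 = 2
  a_4 = -3·2 + 2·-2 = -10
  a_5 = -3·-10 + 2·2 = 34
  a_6 = -3·34 + 2·-10 = -122
  a_7 = -3·-122 + 2·34 = 434

-3,2 ; 434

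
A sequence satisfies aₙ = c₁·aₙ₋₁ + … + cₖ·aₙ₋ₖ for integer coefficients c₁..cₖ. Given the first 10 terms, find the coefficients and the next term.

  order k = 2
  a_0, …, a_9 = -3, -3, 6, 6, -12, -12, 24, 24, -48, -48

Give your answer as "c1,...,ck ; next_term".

  a_2 = 0·-3 + -2·-3 = 6
  a_3 = 0·6 + -2·-3 = 6
  a_4 = 0·6 + -2·6 = -12
  a_5 = 0·-12 + -2·6 = -12
  a_6 = 0·-12 + -2·-12 = 24
  a_7 = 0·24 + -2·-12 = 24
  a_8 = 0·24 + -2·24 = -48
  a_9 = 0·-48 + -2·24 = -48
  a_10 = 0·-48 + -2·-48 = 96

0,-2 ; 96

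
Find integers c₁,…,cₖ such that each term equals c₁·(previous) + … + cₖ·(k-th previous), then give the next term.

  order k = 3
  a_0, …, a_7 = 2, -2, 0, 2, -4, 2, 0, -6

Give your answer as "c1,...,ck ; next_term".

0,1,2 ; 4

  a_3 = 0·0 + 1·-2 + 2·2 = 2
  a_4 = 0·2 + 1·0 + 2·-2 = -4
  a_5 = 0·-4 + 1·2 + 2·0 = 2
  a_6 = 0·2 + 1·-4 + 2·2 = 0
  a_7 = 0·0 + 1·2 + 2·-4 = -6
  a_8 = 0·-6 + 1·0 + 2·2 = 4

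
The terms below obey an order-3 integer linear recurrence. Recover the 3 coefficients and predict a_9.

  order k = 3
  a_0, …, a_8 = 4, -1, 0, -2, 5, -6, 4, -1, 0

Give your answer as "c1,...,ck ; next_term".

-2,-2,-1 ; -2

  a_3 = -2·0 + -2·-1 + -1·4 = -2
  a_4 = -2·-2 + -2·0 + -1·-1 = 5
  a_5 = -2·5 + -2·-2 + -1·0 = -6
  a_6 = -2·-6 + -2·5 + -1·-2 = 4
  a_7 = -2·4 + -2·-6 + -1·5 = -1
  a_8 = -2·-1 + -2·4 + -1·-6 = 0
  a_9 = -2·0 + -2·-1 + -1·4 = -2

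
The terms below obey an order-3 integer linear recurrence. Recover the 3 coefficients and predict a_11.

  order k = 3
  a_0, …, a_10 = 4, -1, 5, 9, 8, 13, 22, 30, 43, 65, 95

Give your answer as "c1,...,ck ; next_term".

  a_3 = 1·5 + 0·-1 + 1·4 = 9
  a_4 = 1·9 + 0·5 + 1·-1 = 8
  a_5 = 1·8 + 0·9 + 1·5 = 13
  a_6 = 1·13 + 0·8 + 1·9 = 22
  a_7 = 1·22 + 0·13 + 1·8 = 30
  a_8 = 1·30 + 0·22 + 1·13 = 43
  a_9 = 1·43 + 0·30 + 1·22 = 65
  a_10 = 1·65 + 0·43 + 1·30 = 95
  a_11 = 1·95 + 0·65 + 1·43 = 138

1,0,1 ; 138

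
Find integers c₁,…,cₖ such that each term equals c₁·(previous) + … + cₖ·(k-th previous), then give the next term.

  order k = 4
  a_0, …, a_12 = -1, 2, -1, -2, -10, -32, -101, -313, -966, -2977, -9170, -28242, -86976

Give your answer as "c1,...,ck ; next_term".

3,1,-2,-1 ; -267853

  a_4 = 3·-2 + 1·-1 + -2·2 + -1·-1 = -10
  a_5 = 3·-10 + 1·-2 + -2·-1 + -1·2 = -32
  a_6 = 3·-32 + 1·-10 + -2·-2 + -1·-1 = -101
  a_7 = 3·-101 + 1·-32 + -2·-10 + -1·-2 = -313
  a_8 = 3·-313 + 1·-101 + -2·-32 + -1·-10 = -966
  a_9 = 3·-966 + 1·-313 + -2·-101 + -1·-32 = -2977
  a_10 = 3·-2977 + 1·-966 + -2·-313 + -1·-101 = -9170
  a_11 = 3·-9170 + 1·-2977 + -2·-966 + -1·-313 = -28242
  a_12 = 3·-28242 + 1·-9170 + -2·-2977 + -1·-966 = -86976
  a_13 = 3·-86976 + 1·-28242 + -2·-9170 + -1·-2977 = -267853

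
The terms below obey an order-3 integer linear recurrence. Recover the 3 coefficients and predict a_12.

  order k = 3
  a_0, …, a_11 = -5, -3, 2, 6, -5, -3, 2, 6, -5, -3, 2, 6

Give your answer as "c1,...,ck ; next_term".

  a_3 = -1·2 + -1·-3 + -1·-5 = 6
  a_4 = -1·6 + -1·2 + -1·-3 = -5
  a_5 = -1·-5 + -1·6 + -1·2 = -3
  a_6 = -1·-3 + -1·-5 + -1·6 = 2
  a_7 = -1·2 + -1·-3 + -1·-5 = 6
  a_8 = -1·6 + -1·2 + -1·-3 = -5
  a_9 = -1·-5 + -1·6 + -1·2 = -3
  a_10 = -1·-3 + -1·-5 + -1·6 = 2
  a_11 = -1·2 + -1·-3 + -1·-5 = 6
  a_12 = -1·6 + -1·2 + -1·-3 = -5

-1,-1,-1 ; -5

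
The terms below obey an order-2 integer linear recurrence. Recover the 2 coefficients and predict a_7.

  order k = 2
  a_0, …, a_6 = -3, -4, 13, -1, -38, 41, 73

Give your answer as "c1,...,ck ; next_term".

-1,-3 ; -196

  a_2 = -1·-4 + -3·-3 = 13
  a_3 = -1·13 + -3·-4 = -1
  a_4 = -1·-1 + -3·13 = -38
  a_5 = -1·-38 + -3·-1 = 41
  a_6 = -1·41 + -3·-38 = 73
  a_7 = -1·73 + -3·41 = -196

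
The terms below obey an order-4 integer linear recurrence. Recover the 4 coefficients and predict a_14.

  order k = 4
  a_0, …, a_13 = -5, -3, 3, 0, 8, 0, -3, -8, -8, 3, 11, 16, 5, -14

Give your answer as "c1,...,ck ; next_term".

0,0,-1,-1 ; -27

  a_4 = 0·0 + 0·3 + -1·-3 + -1·-5 = 8
  a_5 = 0·8 + 0·0 + -1·3 + -1·-3 = 0
  a_6 = 0·0 + 0·8 + -1·0 + -1·3 = -3
  a_7 = 0·-3 + 0·0 + -1·8 + -1·0 = -8
  a_8 = 0·-8 + 0·-3 + -1·0 + -1·8 = -8
  a_9 = 0·-8 + 0·-8 + -1·-3 + -1·0 = 3
  a_10 = 0·3 + 0·-8 + -1·-8 + -1·-3 = 11
  a_11 = 0·11 + 0·3 + -1·-8 + -1·-8 = 16
  a_12 = 0·16 + 0·11 + -1·3 + -1·-8 = 5
  a_13 = 0·5 + 0·16 + -1·11 + -1·3 = -14
  a_14 = 0·-14 + 0·5 + -1·16 + -1·11 = -27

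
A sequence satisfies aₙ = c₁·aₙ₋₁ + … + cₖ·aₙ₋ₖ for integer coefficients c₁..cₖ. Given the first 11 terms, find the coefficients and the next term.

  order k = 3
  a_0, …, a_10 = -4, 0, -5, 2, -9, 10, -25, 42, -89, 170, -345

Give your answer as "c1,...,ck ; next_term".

  a_3 = -2·-5 + 1·0 + 2·-4 = 2
  a_4 = -2·2 + 1·-5 + 2·0 = -9
  a_5 = -2·-9 + 1·2 + 2·-5 = 10
  a_6 = -2·10 + 1·-9 + 2·2 = -25
  a_7 = -2·-25 + 1·10 + 2·-9 = 42
  a_8 = -2·42 + 1·-25 + 2·10 = -89
  a_9 = -2·-89 + 1·42 + 2·-25 = 170
  a_10 = -2·170 + 1·-89 + 2·42 = -345
  a_11 = -2·-345 + 1·170 + 2·-89 = 682

-2,1,2 ; 682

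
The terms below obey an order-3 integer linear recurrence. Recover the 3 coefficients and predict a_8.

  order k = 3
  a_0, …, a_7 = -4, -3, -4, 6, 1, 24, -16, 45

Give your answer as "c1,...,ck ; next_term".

0,2,-3 ; -104

  a_3 = 0·-4 + 2·-3 + -3·-4 = 6
  a_4 = 0·6 + 2·-4 + -3·-3 = 1
  a_5 = 0·1 + 2·6 + -3·-4 = 24
  a_6 = 0·24 + 2·1 + -3·6 = -16
  a_7 = 0·-16 + 2·24 + -3·1 = 45
  a_8 = 0·45 + 2·-16 + -3·24 = -104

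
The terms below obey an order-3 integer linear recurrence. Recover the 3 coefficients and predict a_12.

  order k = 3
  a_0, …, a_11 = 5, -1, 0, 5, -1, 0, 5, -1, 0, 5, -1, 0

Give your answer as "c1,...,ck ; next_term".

  a_3 = 0·0 + 0·-1 + 1·5 = 5
  a_4 = 0·5 + 0·0 + 1·-1 = -1
  a_5 = 0·-1 + 0·5 + 1·0 = 0
  a_6 = 0·0 + 0·-1 + 1·5 = 5
  a_7 = 0·5 + 0·0 + 1·-1 = -1
  a_8 = 0·-1 + 0·5 + 1·0 = 0
  a_9 = 0·0 + 0·-1 + 1·5 = 5
  a_10 = 0·5 + 0·0 + 1·-1 = -1
  a_11 = 0·-1 + 0·5 + 1·0 = 0
  a_12 = 0·0 + 0·-1 + 1·5 = 5

0,0,1 ; 5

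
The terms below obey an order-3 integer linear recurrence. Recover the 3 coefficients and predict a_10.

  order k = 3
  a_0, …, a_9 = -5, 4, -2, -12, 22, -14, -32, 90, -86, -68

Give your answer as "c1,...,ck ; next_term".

-1,-1,2 ; 334

  a_3 = -1·-2 + -1·4 + 2·-5 = -12
  a_4 = -1·-12 + -1·-2 + 2·4 = 22
  a_5 = -1·22 + -1·-12 + 2·-2 = -14
  a_6 = -1·-14 + -1·22 + 2·-12 = -32
  a_7 = -1·-32 + -1·-14 + 2·22 = 90
  a_8 = -1·90 + -1·-32 + 2·-14 = -86
  a_9 = -1·-86 + -1·90 + 2·-32 = -68
  a_10 = -1·-68 + -1·-86 + 2·90 = 334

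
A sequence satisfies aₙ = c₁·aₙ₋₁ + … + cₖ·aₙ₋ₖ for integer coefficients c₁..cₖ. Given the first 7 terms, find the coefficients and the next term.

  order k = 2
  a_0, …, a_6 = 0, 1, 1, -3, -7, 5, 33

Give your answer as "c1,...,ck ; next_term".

1,-4 ; 13

  a_2 = 1·1 + -4·0 = 1
  a_3 = 1·1 + -4·1 = -3
  a_4 = 1·-3 + -4·1 = -7
  a_5 = 1·-7 + -4·-3 = 5
  a_6 = 1·5 + -4·-7 = 33
  a_7 = 1·33 + -4·5 = 13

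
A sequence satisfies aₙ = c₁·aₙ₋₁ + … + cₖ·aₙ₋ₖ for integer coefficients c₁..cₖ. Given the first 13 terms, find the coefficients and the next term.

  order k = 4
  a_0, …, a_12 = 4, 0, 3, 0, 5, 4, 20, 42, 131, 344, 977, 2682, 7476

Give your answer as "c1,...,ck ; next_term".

2,3,-2,-1 ; 20700

  a_4 = 2·0 + 3·3 + -2·0 + -1·4 = 5
  a_5 = 2·5 + 3·0 + -2·3 + -1·0 = 4
  a_6 = 2·4 + 3·5 + -2·0 + -1·3 = 20
  a_7 = 2·20 + 3·4 + -2·5 + -1·0 = 42
  a_8 = 2·42 + 3·20 + -2·4 + -1·5 = 131
  a_9 = 2·131 + 3·42 + -2·20 + -1·4 = 344
  a_10 = 2·344 + 3·131 + -2·42 + -1·20 = 977
  a_11 = 2·977 + 3·344 + -2·131 + -1·42 = 2682
  a_12 = 2·2682 + 3·977 + -2·344 + -1·131 = 7476
  a_13 = 2·7476 + 3·2682 + -2·977 + -1·344 = 20700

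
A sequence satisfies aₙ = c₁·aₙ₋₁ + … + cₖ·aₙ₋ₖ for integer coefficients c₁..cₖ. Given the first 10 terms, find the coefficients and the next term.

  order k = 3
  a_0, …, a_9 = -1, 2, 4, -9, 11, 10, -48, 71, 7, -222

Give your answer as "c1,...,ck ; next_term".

-1,-1,3 ; 428

  a_3 = -1·4 + -1·2 + 3·-1 = -9
  a_4 = -1·-9 + -1·4 + 3·2 = 11
  a_5 = -1·11 + -1·-9 + 3·4 = 10
  a_6 = -1·10 + -1·11 + 3·-9 = -48
  a_7 = -1·-48 + -1·10 + 3·11 = 71
  a_8 = -1·71 + -1·-48 + 3·10 = 7
  a_9 = -1·7 + -1·71 + 3·-48 = -222
  a_10 = -1·-222 + -1·7 + 3·71 = 428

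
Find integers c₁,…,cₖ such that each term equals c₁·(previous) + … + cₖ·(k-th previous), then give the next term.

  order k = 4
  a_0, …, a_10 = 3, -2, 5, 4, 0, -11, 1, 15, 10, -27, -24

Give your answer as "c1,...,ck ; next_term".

0,-1,-1,1 ; 32

  a_4 = 0·4 + -1·5 + -1·-2 + 1·3 = 0
  a_5 = 0·0 + -1·4 + -1·5 + 1·-2 = -11
  a_6 = 0·-11 + -1·0 + -1·4 + 1·5 = 1
  a_7 = 0·1 + -1·-11 + -1·0 + 1·4 = 15
  a_8 = 0·15 + -1·1 + -1·-11 + 1·0 = 10
  a_9 = 0·10 + -1·15 + -1·1 + 1·-11 = -27
  a_10 = 0·-27 + -1·10 + -1·15 + 1·1 = -24
  a_11 = 0·-24 + -1·-27 + -1·10 + 1·15 = 32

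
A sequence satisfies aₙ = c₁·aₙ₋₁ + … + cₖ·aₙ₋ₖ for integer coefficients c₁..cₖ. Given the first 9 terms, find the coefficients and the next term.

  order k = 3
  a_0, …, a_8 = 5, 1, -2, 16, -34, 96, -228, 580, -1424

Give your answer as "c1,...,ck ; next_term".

  a_3 = -2·-2 + 2·1 + 2·5 = 16
  a_4 = -2·16 + 2·-2 + 2·1 = -34
  a_5 = -2·-34 + 2·16 + 2·-2 = 96
  a_6 = -2·96 + 2·-34 + 2·16 = -228
  a_7 = -2·-228 + 2·96 + 2·-34 = 580
  a_8 = -2·580 + 2·-228 + 2·96 = -1424
  a_9 = -2·-1424 + 2·580 + 2·-228 = 3552

-2,2,2 ; 3552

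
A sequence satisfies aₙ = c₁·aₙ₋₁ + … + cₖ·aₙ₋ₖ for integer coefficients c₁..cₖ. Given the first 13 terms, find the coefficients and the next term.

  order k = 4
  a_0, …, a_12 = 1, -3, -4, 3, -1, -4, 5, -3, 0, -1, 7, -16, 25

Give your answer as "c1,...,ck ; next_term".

  a_4 = -2·3 + -1·-4 + 0·-3 + 1·1 = -1
  a_5 = -2·-1 + -1·3 + 0·-4 + 1·-3 = -4
  a_6 = -2·-4 + -1·-1 + 0·3 + 1·-4 = 5
  a_7 = -2·5 + -1·-4 + 0·-1 + 1·3 = -3
  a_8 = -2·-3 + -1·5 + 0·-4 + 1·-1 = 0
  a_9 = -2·0 + -1·-3 + 0·5 + 1·-4 = -1
  a_10 = -2·-1 + -1·0 + 0·-3 + 1·5 = 7
  a_11 = -2·7 + -1·-1 + 0·0 + 1·-3 = -16
  a_12 = -2·-16 + -1·7 + 0·-1 + 1·0 = 25
  a_13 = -2·25 + -1·-16 + 0·7 + 1·-1 = -35

-2,-1,0,1 ; -35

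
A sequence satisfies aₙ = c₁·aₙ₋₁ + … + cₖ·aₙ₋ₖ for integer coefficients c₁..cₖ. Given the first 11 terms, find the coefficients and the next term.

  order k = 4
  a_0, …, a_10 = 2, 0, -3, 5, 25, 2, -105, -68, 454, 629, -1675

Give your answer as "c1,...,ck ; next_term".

  a_4 = 1·5 + -4·-3 + 1·0 + 4·2 = 25
  a_5 = 1·25 + -4·5 + 1·-3 + 4·0 = 2
  a_6 = 1·2 + -4·25 + 1·5 + 4·-3 = -105
  a_7 = 1·-105 + -4·2 + 1·25 + 4·5 = -68
  a_8 = 1·-68 + -4·-105 + 1·2 + 4·25 = 454
  a_9 = 1·454 + -4·-68 + 1·-105 + 4·2 = 629
  a_10 = 1·629 + -4·454 + 1·-68 + 4·-105 = -1675
  a_11 = 1·-1675 + -4·629 + 1·454 + 4·-68 = -4009

1,-4,1,4 ; -4009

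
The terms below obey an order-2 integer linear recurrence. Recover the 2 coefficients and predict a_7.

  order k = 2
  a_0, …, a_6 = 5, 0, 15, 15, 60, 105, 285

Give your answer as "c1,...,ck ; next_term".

1,3 ; 600

  a_2 = 1·0 + 3·5 = 15
  a_3 = 1·15 + 3·0 = 15
  a_4 = 1·15 + 3·15 = 60
  a_5 = 1·60 + 3·15 = 105
  a_6 = 1·105 + 3·60 = 285
  a_7 = 1·285 + 3·105 = 600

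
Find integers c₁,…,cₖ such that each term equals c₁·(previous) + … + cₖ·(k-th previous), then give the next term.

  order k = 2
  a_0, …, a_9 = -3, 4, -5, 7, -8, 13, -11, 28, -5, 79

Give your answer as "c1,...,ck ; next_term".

1,3 ; 64

  a_2 = 1·4 + 3·-3 = -5
  a_3 = 1·-5 + 3·4 = 7
  a_4 = 1·7 + 3·-5 = -8
  a_5 = 1·-8 + 3·7 = 13
  a_6 = 1·13 + 3·-8 = -11
  a_7 = 1·-11 + 3·13 = 28
  a_8 = 1·28 + 3·-11 = -5
  a_9 = 1·-5 + 3·28 = 79
  a_10 = 1·79 + 3·-5 = 64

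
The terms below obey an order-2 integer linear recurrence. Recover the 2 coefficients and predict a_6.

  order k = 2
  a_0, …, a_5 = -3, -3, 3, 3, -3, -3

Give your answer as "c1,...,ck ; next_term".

0,-1 ; 3

  a_2 = 0·-3 + -1·-3 = 3
  a_3 = 0·3 + -1·-3 = 3
  a_4 = 0·3 + -1·3 = -3
  a_5 = 0·-3 + -1·3 = -3
  a_6 = 0·-3 + -1·-3 = 3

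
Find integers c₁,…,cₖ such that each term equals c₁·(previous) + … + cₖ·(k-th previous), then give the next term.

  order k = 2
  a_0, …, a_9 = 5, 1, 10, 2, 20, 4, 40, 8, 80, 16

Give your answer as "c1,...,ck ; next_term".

0,2 ; 160

  a_2 = 0·1 + 2·5 = 10
  a_3 = 0·10 + 2·1 = 2
  a_4 = 0·2 + 2·10 = 20
  a_5 = 0·20 + 2·2 = 4
  a_6 = 0·4 + 2·20 = 40
  a_7 = 0·40 + 2·4 = 8
  a_8 = 0·8 + 2·40 = 80
  a_9 = 0·80 + 2·8 = 16
  a_10 = 0·16 + 2·80 = 160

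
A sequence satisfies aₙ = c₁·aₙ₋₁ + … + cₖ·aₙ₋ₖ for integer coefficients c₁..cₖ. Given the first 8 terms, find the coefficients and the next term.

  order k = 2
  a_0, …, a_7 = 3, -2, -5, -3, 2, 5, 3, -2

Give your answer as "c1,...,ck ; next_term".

1,-1 ; -5

  a_2 = 1·-2 + -1·3 = -5
  a_3 = 1·-5 + -1·-2 = -3
  a_4 = 1·-3 + -1·-5 = 2
  a_5 = 1·2 + -1·-3 = 5
  a_6 = 1·5 + -1·2 = 3
  a_7 = 1·3 + -1·5 = -2
  a_8 = 1·-2 + -1·3 = -5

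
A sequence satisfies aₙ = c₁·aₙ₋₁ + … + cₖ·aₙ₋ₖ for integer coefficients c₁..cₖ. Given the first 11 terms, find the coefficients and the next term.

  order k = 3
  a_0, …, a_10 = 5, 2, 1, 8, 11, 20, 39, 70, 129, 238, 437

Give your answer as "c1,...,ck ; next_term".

  a_3 = 1·1 + 1·2 + 1·5 = 8
  a_4 = 1·8 + 1·1 + 1·2 = 11
  a_5 = 1·11 + 1·8 + 1·1 = 20
  a_6 = 1·20 + 1·11 + 1·8 = 39
  a_7 = 1·39 + 1·20 + 1·11 = 70
  a_8 = 1·70 + 1·39 + 1·20 = 129
  a_9 = 1·129 + 1·70 + 1·39 = 238
  a_10 = 1·238 + 1·129 + 1·70 = 437
  a_11 = 1·437 + 1·238 + 1·129 = 804

1,1,1 ; 804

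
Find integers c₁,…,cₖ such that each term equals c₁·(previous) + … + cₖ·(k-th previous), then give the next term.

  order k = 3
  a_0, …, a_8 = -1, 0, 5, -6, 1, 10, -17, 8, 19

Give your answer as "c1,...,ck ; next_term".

  a_3 = -1·5 + -1·0 + 1·-1 = -6
  a_4 = -1·-6 + -1·5 + 1·0 = 1
  a_5 = -1·1 + -1·-6 + 1·5 = 10
  a_6 = -1·10 + -1·1 + 1·-6 = -17
  a_7 = -1·-17 + -1·10 + 1·1 = 8
  a_8 = -1·8 + -1·-17 + 1·10 = 19
  a_9 = -1·19 + -1·8 + 1·-17 = -44

-1,-1,1 ; -44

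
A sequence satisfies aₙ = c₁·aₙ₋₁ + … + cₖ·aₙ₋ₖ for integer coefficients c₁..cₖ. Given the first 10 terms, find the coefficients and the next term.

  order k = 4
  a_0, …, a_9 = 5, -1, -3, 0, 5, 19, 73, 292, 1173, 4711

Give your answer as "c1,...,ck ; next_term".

  a_4 = 4·0 + 0·-3 + 0·-1 + 1·5 = 5
  a_5 = 4·5 + 0·0 + 0·-3 + 1·-1 = 19
  a_6 = 4·19 + 0·5 + 0·0 + 1·-3 = 73
  a_7 = 4·73 + 0·19 + 0·5 + 1·0 = 292
  a_8 = 4·292 + 0·73 + 0·19 + 1·5 = 1173
  a_9 = 4·1173 + 0·292 + 0·73 + 1·19 = 4711
  a_10 = 4·4711 + 0·1173 + 0·292 + 1·73 = 18917

4,0,0,1 ; 18917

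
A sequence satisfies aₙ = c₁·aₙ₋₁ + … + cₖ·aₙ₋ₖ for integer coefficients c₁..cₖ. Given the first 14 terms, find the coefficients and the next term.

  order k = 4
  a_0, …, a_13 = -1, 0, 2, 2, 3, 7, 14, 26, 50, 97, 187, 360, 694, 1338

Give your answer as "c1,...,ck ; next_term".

1,1,1,1 ; 2579

  a_4 = 1·2 + 1·2 + 1·0 + 1·-1 = 3
  a_5 = 1·3 + 1·2 + 1·2 + 1·0 = 7
  a_6 = 1·7 + 1·3 + 1·2 + 1·2 = 14
  a_7 = 1·14 + 1·7 + 1·3 + 1·2 = 26
  a_8 = 1·26 + 1·14 + 1·7 + 1·3 = 50
  a_9 = 1·50 + 1·26 + 1·14 + 1·7 = 97
  a_10 = 1·97 + 1·50 + 1·26 + 1·14 = 187
  a_11 = 1·187 + 1·97 + 1·50 + 1·26 = 360
  a_12 = 1·360 + 1·187 + 1·97 + 1·50 = 694
  a_13 = 1·694 + 1·360 + 1·187 + 1·97 = 1338
  a_14 = 1·1338 + 1·694 + 1·360 + 1·187 = 2579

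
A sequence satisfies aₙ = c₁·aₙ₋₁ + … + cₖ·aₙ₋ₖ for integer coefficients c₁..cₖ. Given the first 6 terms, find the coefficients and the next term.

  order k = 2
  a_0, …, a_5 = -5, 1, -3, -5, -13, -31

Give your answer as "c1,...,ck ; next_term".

  a_2 = 2·1 + 1·-5 = -3
  a_3 = 2·-3 + 1·1 = -5
  a_4 = 2·-5 + 1·-3 = -13
  a_5 = 2·-13 + 1·-5 = -31
  a_6 = 2·-31 + 1·-13 = -75

2,1 ; -75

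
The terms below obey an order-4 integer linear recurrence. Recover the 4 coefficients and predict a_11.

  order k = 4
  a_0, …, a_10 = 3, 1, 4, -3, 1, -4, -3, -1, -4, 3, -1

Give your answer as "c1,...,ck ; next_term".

0,1,0,-1 ; 4

  a_4 = 0·-3 + 1·4 + 0·1 + -1·3 = 1
  a_5 = 0·1 + 1·-3 + 0·4 + -1·1 = -4
  a_6 = 0·-4 + 1·1 + 0·-3 + -1·4 = -3
  a_7 = 0·-3 + 1·-4 + 0·1 + -1·-3 = -1
  a_8 = 0·-1 + 1·-3 + 0·-4 + -1·1 = -4
  a_9 = 0·-4 + 1·-1 + 0·-3 + -1·-4 = 3
  a_10 = 0·3 + 1·-4 + 0·-1 + -1·-3 = -1
  a_11 = 0·-1 + 1·3 + 0·-4 + -1·-1 = 4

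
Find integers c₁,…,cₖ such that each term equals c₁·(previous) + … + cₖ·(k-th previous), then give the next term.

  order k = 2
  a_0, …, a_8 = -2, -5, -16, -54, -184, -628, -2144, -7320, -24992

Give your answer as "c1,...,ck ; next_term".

  a_2 = 4·-5 + -2·-2 = -16
  a_3 = 4·-16 + -2·-5 = -54
  a_4 = 4·-54 + -2·-16 = -184
  a_5 = 4·-184 + -2·-54 = -628
  a_6 = 4·-628 + -2·-184 = -2144
  a_7 = 4·-2144 + -2·-628 = -7320
  a_8 = 4·-7320 + -2·-2144 = -24992
  a_9 = 4·-24992 + -2·-7320 = -85328

4,-2 ; -85328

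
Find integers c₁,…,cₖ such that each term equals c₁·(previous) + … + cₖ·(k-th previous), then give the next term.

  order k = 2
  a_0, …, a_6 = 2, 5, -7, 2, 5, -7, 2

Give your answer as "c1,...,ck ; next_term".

-1,-1 ; 5

  a_2 = -1·5 + -1·2 = -7
  a_3 = -1·-7 + -1·5 = 2
  a_4 = -1·2 + -1·-7 = 5
  a_5 = -1·5 + -1·2 = -7
  a_6 = -1·-7 + -1·5 = 2
  a_7 = -1·2 + -1·-7 = 5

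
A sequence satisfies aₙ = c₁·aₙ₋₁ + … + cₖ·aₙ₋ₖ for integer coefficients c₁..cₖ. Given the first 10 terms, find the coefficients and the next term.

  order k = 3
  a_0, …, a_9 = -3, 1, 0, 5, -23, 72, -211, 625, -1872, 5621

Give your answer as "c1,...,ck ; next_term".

  a_3 = -4·0 + -4·1 + -3·-3 = 5
  a_4 = -4·5 + -4·0 + -3·1 = -23
  a_5 = -4·-23 + -4·5 + -3·0 = 72
  a_6 = -4·72 + -4·-23 + -3·5 = -211
  a_7 = -4·-211 + -4·72 + -3·-23 = 625
  a_8 = -4·625 + -4·-211 + -3·72 = -1872
  a_9 = -4·-1872 + -4·625 + -3·-211 = 5621
  a_10 = -4·5621 + -4·-1872 + -3·625 = -16871

-4,-4,-3 ; -16871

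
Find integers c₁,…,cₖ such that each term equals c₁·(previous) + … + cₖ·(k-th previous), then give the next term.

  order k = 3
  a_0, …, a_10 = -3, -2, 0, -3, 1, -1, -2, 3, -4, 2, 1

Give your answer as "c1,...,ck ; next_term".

-1,0,1 ; -5

  a_3 = -1·0 + 0·-2 + 1·-3 = -3
  a_4 = -1·-3 + 0·0 + 1·-2 = 1
  a_5 = -1·1 + 0·-3 + 1·0 = -1
  a_6 = -1·-1 + 0·1 + 1·-3 = -2
  a_7 = -1·-2 + 0·-1 + 1·1 = 3
  a_8 = -1·3 + 0·-2 + 1·-1 = -4
  a_9 = -1·-4 + 0·3 + 1·-2 = 2
  a_10 = -1·2 + 0·-4 + 1·3 = 1
  a_11 = -1·1 + 0·2 + 1·-4 = -5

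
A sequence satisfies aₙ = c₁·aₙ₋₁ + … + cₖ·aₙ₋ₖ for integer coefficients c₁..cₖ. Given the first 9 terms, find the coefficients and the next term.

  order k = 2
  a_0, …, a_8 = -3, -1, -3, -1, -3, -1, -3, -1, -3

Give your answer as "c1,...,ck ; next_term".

  a_2 = 0·-1 + 1·-3 = -3
  a_3 = 0·-3 + 1·-1 = -1
  a_4 = 0·-1 + 1·-3 = -3
  a_5 = 0·-3 + 1·-1 = -1
  a_6 = 0·-1 + 1·-3 = -3
  a_7 = 0·-3 + 1·-1 = -1
  a_8 = 0·-1 + 1·-3 = -3
  a_9 = 0·-3 + 1·-1 = -1

0,1 ; -1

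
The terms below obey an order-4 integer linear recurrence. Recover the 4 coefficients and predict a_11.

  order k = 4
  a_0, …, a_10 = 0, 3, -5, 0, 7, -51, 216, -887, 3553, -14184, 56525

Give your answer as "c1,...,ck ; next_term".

-4,1,4,-1 ; -225185

  a_4 = -4·0 + 1·-5 + 4·3 + -1·0 = 7
  a_5 = -4·7 + 1·0 + 4·-5 + -1·3 = -51
  a_6 = -4·-51 + 1·7 + 4·0 + -1·-5 = 216
  a_7 = -4·216 + 1·-51 + 4·7 + -1·0 = -887
  a_8 = -4·-887 + 1·216 + 4·-51 + -1·7 = 3553
  a_9 = -4·3553 + 1·-887 + 4·216 + -1·-51 = -14184
  a_10 = -4·-14184 + 1·3553 + 4·-887 + -1·216 = 56525
  a_11 = -4·56525 + 1·-14184 + 4·3553 + -1·-887 = -225185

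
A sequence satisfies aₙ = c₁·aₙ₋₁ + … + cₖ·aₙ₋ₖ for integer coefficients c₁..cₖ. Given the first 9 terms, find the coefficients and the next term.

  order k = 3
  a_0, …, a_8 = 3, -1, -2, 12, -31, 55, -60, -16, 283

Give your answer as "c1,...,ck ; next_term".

-3,-3,1 ; -861

  a_3 = -3·-2 + -3·-1 + 1·3 = 12
  a_4 = -3·12 + -3·-2 + 1·-1 = -31
  a_5 = -3·-31 + -3·12 + 1·-2 = 55
  a_6 = -3·55 + -3·-31 + 1·12 = -60
  a_7 = -3·-60 + -3·55 + 1·-31 = -16
  a_8 = -3·-16 + -3·-60 + 1·55 = 283
  a_9 = -3·283 + -3·-16 + 1·-60 = -861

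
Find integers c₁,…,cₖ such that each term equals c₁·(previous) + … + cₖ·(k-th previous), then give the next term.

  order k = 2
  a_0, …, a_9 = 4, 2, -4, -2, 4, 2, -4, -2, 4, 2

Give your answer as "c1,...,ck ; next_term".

0,-1 ; -4

  a_2 = 0·2 + -1·4 = -4
  a_3 = 0·-4 + -1·2 = -2
  a_4 = 0·-2 + -1·-4 = 4
  a_5 = 0·4 + -1·-2 = 2
  a_6 = 0·2 + -1·4 = -4
  a_7 = 0·-4 + -1·2 = -2
  a_8 = 0·-2 + -1·-4 = 4
  a_9 = 0·4 + -1·-2 = 2
  a_10 = 0·2 + -1·4 = -4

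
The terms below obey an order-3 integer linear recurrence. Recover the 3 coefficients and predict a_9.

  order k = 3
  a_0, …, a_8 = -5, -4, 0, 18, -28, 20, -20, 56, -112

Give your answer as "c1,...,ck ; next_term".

-2,-2,-2 ; 152

  a_3 = -2·0 + -2·-4 + -2·-5 = 18
  a_4 = -2·18 + -2·0 + -2·-4 = -28
  a_5 = -2·-28 + -2·18 + -2·0 = 20
  a_6 = -2·20 + -2·-28 + -2·18 = -20
  a_7 = -2·-20 + -2·20 + -2·-28 = 56
  a_8 = -2·56 + -2·-20 + -2·20 = -112
  a_9 = -2·-112 + -2·56 + -2·-20 = 152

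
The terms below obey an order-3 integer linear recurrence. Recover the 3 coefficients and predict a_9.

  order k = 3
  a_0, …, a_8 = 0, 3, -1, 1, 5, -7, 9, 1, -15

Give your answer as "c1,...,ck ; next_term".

  a_3 = -1·-1 + 0·3 + 2·0 = 1
  a_4 = -1·1 + 0·-1 + 2·3 = 5
  a_5 = -1·5 + 0·1 + 2·-1 = -7
  a_6 = -1·-7 + 0·5 + 2·1 = 9
  a_7 = -1·9 + 0·-7 + 2·5 = 1
  a_8 = -1·1 + 0·9 + 2·-7 = -15
  a_9 = -1·-15 + 0·1 + 2·9 = 33

-1,0,2 ; 33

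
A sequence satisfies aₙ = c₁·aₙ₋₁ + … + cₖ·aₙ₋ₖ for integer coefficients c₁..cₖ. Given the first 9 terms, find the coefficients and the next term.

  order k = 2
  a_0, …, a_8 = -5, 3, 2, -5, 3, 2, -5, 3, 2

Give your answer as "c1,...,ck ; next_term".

-1,-1 ; -5

  a_2 = -1·3 + -1·-5 = 2
  a_3 = -1·2 + -1·3 = -5
  a_4 = -1·-5 + -1·2 = 3
  a_5 = -1·3 + -1·-5 = 2
  a_6 = -1·2 + -1·3 = -5
  a_7 = -1·-5 + -1·2 = 3
  a_8 = -1·3 + -1·-5 = 2
  a_9 = -1·2 + -1·3 = -5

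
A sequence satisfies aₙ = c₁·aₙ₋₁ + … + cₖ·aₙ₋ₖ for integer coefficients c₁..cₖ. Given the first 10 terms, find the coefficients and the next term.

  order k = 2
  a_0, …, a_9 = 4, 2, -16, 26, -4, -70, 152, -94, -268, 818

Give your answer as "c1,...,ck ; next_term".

  a_2 = -2·2 + -3·4 = -16
  a_3 = -2·-16 + -3·2 = 26
  a_4 = -2·26 + -3·-16 = -4
  a_5 = -2·-4 + -3·26 = -70
  a_6 = -2·-70 + -3·-4 = 152
  a_7 = -2·152 + -3·-70 = -94
  a_8 = -2·-94 + -3·152 = -268
  a_9 = -2·-268 + -3·-94 = 818
  a_10 = -2·818 + -3·-268 = -832

-2,-3 ; -832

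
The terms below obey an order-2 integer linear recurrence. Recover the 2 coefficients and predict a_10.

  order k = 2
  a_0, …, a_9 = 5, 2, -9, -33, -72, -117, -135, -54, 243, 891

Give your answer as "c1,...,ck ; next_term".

3,-3 ; 1944

  a_2 = 3·2 + -3·5 = -9
  a_3 = 3·-9 + -3·2 = -33
  a_4 = 3·-33 + -3·-9 = -72
  a_5 = 3·-72 + -3·-33 = -117
  a_6 = 3·-117 + -3·-72 = -135
  a_7 = 3·-135 + -3·-117 = -54
  a_8 = 3·-54 + -3·-135 = 243
  a_9 = 3·243 + -3·-54 = 891
  a_10 = 3·891 + -3·243 = 1944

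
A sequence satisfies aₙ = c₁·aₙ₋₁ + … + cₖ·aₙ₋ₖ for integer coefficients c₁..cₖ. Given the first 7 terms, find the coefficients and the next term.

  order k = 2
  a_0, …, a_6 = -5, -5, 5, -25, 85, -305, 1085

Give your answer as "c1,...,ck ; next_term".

-3,2 ; -3865

  a_2 = -3·-5 + 2·-5 = 5
  a_3 = -3·5 + 2·-5 = -25
  a_4 = -3·-25 + 2·5 = 85
  a_5 = -3·85 + 2·-25 = -305
  a_6 = -3·-305 + 2·85 = 1085
  a_7 = -3·1085 + 2·-305 = -3865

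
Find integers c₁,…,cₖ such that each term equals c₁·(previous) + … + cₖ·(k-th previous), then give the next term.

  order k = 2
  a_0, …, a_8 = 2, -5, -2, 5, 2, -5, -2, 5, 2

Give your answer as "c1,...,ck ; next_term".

0,-1 ; -5

  a_2 = 0·-5 + -1·2 = -2
  a_3 = 0·-2 + -1·-5 = 5
  a_4 = 0·5 + -1·-2 = 2
  a_5 = 0·2 + -1·5 = -5
  a_6 = 0·-5 + -1·2 = -2
  a_7 = 0·-2 + -1·-5 = 5
  a_8 = 0·5 + -1·-2 = 2
  a_9 = 0·2 + -1·5 = -5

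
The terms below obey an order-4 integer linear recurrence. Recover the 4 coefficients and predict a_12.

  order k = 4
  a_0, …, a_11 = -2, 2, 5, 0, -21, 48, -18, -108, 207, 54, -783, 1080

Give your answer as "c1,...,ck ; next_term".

  a_4 = -2·0 + -3·5 + 0·2 + 3·-2 = -21
  a_5 = -2·-21 + -3·0 + 0·5 + 3·2 = 48
  a_6 = -2·48 + -3·-21 + 0·0 + 3·5 = -18
  a_7 = -2·-18 + -3·48 + 0·-21 + 3·0 = -108
  a_8 = -2·-108 + -3·-18 + 0·48 + 3·-21 = 207
  a_9 = -2·207 + -3·-108 + 0·-18 + 3·48 = 54
  a_10 = -2·54 + -3·207 + 0·-108 + 3·-18 = -783
  a_11 = -2·-783 + -3·54 + 0·207 + 3·-108 = 1080
  a_12 = -2·1080 + -3·-783 + 0·54 + 3·207 = 810

-2,-3,0,3 ; 810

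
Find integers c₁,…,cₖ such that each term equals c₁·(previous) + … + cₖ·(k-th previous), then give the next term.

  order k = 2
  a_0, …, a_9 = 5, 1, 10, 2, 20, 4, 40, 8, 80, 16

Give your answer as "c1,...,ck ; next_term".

0,2 ; 160

  a_2 = 0·1 + 2·5 = 10
  a_3 = 0·10 + 2·1 = 2
  a_4 = 0·2 + 2·10 = 20
  a_5 = 0·20 + 2·2 = 4
  a_6 = 0·4 + 2·20 = 40
  a_7 = 0·40 + 2·4 = 8
  a_8 = 0·8 + 2·40 = 80
  a_9 = 0·80 + 2·8 = 16
  a_10 = 0·16 + 2·80 = 160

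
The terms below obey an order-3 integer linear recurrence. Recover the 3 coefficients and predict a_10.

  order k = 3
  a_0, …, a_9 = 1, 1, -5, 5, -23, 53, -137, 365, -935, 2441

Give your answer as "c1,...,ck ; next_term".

-1,3,-3 ; -6341

  a_3 = -1·-5 + 3·1 + -3·1 = 5
  a_4 = -1·5 + 3·-5 + -3·1 = -23
  a_5 = -1·-23 + 3·5 + -3·-5 = 53
  a_6 = -1·53 + 3·-23 + -3·5 = -137
  a_7 = -1·-137 + 3·53 + -3·-23 = 365
  a_8 = -1·365 + 3·-137 + -3·53 = -935
  a_9 = -1·-935 + 3·365 + -3·-137 = 2441
  a_10 = -1·2441 + 3·-935 + -3·365 = -6341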